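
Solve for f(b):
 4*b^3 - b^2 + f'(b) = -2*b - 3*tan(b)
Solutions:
 f(b) = C1 - b^4 + b^3/3 - b^2 + 3*log(cos(b))


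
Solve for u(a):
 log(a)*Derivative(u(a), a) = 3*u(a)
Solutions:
 u(a) = C1*exp(3*li(a))


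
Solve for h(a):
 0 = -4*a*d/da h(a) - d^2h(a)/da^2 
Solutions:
 h(a) = C1 + C2*erf(sqrt(2)*a)


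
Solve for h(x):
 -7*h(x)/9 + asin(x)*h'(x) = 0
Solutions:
 h(x) = C1*exp(7*Integral(1/asin(x), x)/9)


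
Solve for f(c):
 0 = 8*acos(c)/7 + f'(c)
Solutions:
 f(c) = C1 - 8*c*acos(c)/7 + 8*sqrt(1 - c^2)/7


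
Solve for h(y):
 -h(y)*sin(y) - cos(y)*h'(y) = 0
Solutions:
 h(y) = C1*cos(y)


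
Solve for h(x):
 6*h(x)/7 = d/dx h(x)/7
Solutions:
 h(x) = C1*exp(6*x)


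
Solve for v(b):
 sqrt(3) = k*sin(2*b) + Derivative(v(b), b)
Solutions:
 v(b) = C1 + sqrt(3)*b + k*cos(2*b)/2


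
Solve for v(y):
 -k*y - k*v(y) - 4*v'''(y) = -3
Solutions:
 v(y) = C1*exp(2^(1/3)*y*(-k)^(1/3)/2) + C2*exp(2^(1/3)*y*(-k)^(1/3)*(-1 + sqrt(3)*I)/4) + C3*exp(-2^(1/3)*y*(-k)^(1/3)*(1 + sqrt(3)*I)/4) - y + 3/k


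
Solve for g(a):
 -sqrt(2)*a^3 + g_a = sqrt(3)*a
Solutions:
 g(a) = C1 + sqrt(2)*a^4/4 + sqrt(3)*a^2/2


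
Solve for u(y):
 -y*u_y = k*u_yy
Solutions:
 u(y) = C1 + C2*sqrt(k)*erf(sqrt(2)*y*sqrt(1/k)/2)


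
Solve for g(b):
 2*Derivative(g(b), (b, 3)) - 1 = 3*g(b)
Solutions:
 g(b) = C3*exp(2^(2/3)*3^(1/3)*b/2) + (C1*sin(2^(2/3)*3^(5/6)*b/4) + C2*cos(2^(2/3)*3^(5/6)*b/4))*exp(-2^(2/3)*3^(1/3)*b/4) - 1/3


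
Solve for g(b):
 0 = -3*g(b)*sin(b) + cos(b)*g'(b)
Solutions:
 g(b) = C1/cos(b)^3


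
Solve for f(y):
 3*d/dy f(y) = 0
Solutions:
 f(y) = C1


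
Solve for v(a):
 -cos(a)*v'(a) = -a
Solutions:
 v(a) = C1 + Integral(a/cos(a), a)


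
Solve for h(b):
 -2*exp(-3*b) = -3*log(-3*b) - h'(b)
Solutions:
 h(b) = C1 - 3*b*log(-b) + 3*b*(1 - log(3)) - 2*exp(-3*b)/3


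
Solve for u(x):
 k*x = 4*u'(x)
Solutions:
 u(x) = C1 + k*x^2/8


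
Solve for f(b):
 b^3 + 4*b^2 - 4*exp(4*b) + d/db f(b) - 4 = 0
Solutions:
 f(b) = C1 - b^4/4 - 4*b^3/3 + 4*b + exp(4*b)


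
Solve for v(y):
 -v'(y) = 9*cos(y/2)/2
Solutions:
 v(y) = C1 - 9*sin(y/2)


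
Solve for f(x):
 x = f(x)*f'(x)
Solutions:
 f(x) = -sqrt(C1 + x^2)
 f(x) = sqrt(C1 + x^2)


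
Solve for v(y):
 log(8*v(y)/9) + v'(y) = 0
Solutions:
 Integral(1/(log(_y) - 2*log(3) + 3*log(2)), (_y, v(y))) = C1 - y


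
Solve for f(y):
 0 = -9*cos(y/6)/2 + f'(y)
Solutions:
 f(y) = C1 + 27*sin(y/6)


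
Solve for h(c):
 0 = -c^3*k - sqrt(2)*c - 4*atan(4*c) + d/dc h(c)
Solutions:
 h(c) = C1 + c^4*k/4 + sqrt(2)*c^2/2 + 4*c*atan(4*c) - log(16*c^2 + 1)/2


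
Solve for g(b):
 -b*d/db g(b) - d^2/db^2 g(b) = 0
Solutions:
 g(b) = C1 + C2*erf(sqrt(2)*b/2)


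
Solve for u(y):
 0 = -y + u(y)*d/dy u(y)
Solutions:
 u(y) = -sqrt(C1 + y^2)
 u(y) = sqrt(C1 + y^2)


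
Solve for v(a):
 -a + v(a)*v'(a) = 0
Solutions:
 v(a) = -sqrt(C1 + a^2)
 v(a) = sqrt(C1 + a^2)


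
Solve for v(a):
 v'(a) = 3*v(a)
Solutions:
 v(a) = C1*exp(3*a)


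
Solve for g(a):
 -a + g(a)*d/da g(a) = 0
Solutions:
 g(a) = -sqrt(C1 + a^2)
 g(a) = sqrt(C1 + a^2)


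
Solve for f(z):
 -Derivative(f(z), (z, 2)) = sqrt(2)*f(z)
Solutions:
 f(z) = C1*sin(2^(1/4)*z) + C2*cos(2^(1/4)*z)


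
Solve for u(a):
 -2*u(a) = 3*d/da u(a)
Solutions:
 u(a) = C1*exp(-2*a/3)


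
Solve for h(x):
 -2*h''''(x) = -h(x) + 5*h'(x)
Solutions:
 h(x) = (C1/sqrt(exp(3^(1/6)*x*sqrt(-(225 + sqrt(52161))^(1/3)/6 + 4*3^(1/3)/(3*(225 + sqrt(52161))^(1/3)) + 5*sqrt(2)/sqrt(-8*3^(1/3)/(225 + sqrt(52161))^(1/3) + (225 + sqrt(52161))^(1/3))))) + C2*sqrt(exp(3^(1/6)*x*sqrt(-(225 + sqrt(52161))^(1/3)/6 + 4*3^(1/3)/(3*(225 + sqrt(52161))^(1/3)) + 5*sqrt(2)/sqrt(-8*3^(1/3)/(225 + sqrt(52161))^(1/3) + (225 + sqrt(52161))^(1/3))))))*exp(-sqrt(2)*3^(2/3)*x*sqrt(-8*3^(1/3)/(225 + sqrt(52161))^(1/3) + (225 + sqrt(52161))^(1/3))/12) + (C3*sin(3^(1/6)*x*sqrt(-4*3^(1/3)/(3*(225 + sqrt(52161))^(1/3)) + (225 + sqrt(52161))^(1/3)/6 + 5*sqrt(2)/sqrt(-8*3^(1/3)/(225 + sqrt(52161))^(1/3) + (225 + sqrt(52161))^(1/3)))/2) + C4*cos(3^(1/6)*x*sqrt(-4*3^(1/3)/(3*(225 + sqrt(52161))^(1/3)) + (225 + sqrt(52161))^(1/3)/6 + 5*sqrt(2)/sqrt(-8*3^(1/3)/(225 + sqrt(52161))^(1/3) + (225 + sqrt(52161))^(1/3)))/2))*exp(sqrt(2)*3^(2/3)*x*sqrt(-8*3^(1/3)/(225 + sqrt(52161))^(1/3) + (225 + sqrt(52161))^(1/3))/12)


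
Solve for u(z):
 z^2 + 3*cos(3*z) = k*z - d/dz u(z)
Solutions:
 u(z) = C1 + k*z^2/2 - z^3/3 - sin(3*z)


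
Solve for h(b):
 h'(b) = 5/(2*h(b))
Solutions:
 h(b) = -sqrt(C1 + 5*b)
 h(b) = sqrt(C1 + 5*b)


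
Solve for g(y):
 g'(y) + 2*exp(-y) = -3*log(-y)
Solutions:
 g(y) = C1 - 3*y*log(-y) + 3*y + 2*exp(-y)


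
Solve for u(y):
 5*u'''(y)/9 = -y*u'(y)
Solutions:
 u(y) = C1 + Integral(C2*airyai(-15^(2/3)*y/5) + C3*airybi(-15^(2/3)*y/5), y)


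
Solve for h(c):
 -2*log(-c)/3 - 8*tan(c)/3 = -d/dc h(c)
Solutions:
 h(c) = C1 + 2*c*log(-c)/3 - 2*c/3 - 8*log(cos(c))/3


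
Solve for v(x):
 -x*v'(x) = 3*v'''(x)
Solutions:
 v(x) = C1 + Integral(C2*airyai(-3^(2/3)*x/3) + C3*airybi(-3^(2/3)*x/3), x)


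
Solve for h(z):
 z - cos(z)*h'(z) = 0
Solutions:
 h(z) = C1 + Integral(z/cos(z), z)


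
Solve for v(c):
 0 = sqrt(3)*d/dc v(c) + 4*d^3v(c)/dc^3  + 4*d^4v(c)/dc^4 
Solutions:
 v(c) = C1 + C2*exp(c*(-2 + (1 + 27*sqrt(3)/8 + sqrt(-4 + (8 + 27*sqrt(3))^2/16)/2)^(-1/3) + (1 + 27*sqrt(3)/8 + sqrt(-4 + (8 + 27*sqrt(3))^2/16)/2)^(1/3))/6)*sin(sqrt(3)*c*(-(1 + 27*sqrt(3)/8 + sqrt(-4 + (2 + 27*sqrt(3)/4)^2)/2)^(1/3) + (1 + 27*sqrt(3)/8 + sqrt(-4 + (2 + 27*sqrt(3)/4)^2)/2)^(-1/3))/6) + C3*exp(c*(-2 + (1 + 27*sqrt(3)/8 + sqrt(-4 + (8 + 27*sqrt(3))^2/16)/2)^(-1/3) + (1 + 27*sqrt(3)/8 + sqrt(-4 + (8 + 27*sqrt(3))^2/16)/2)^(1/3))/6)*cos(sqrt(3)*c*(-(1 + 27*sqrt(3)/8 + sqrt(-4 + (2 + 27*sqrt(3)/4)^2)/2)^(1/3) + (1 + 27*sqrt(3)/8 + sqrt(-4 + (2 + 27*sqrt(3)/4)^2)/2)^(-1/3))/6) + C4*exp(-c*((1 + 27*sqrt(3)/8 + sqrt(-4 + (8 + 27*sqrt(3))^2/16)/2)^(-1/3) + 1 + (1 + 27*sqrt(3)/8 + sqrt(-4 + (8 + 27*sqrt(3))^2/16)/2)^(1/3))/3)


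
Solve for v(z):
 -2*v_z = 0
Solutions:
 v(z) = C1


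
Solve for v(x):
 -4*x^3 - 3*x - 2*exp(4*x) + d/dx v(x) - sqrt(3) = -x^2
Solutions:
 v(x) = C1 + x^4 - x^3/3 + 3*x^2/2 + sqrt(3)*x + exp(4*x)/2


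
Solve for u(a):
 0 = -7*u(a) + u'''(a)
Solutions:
 u(a) = C3*exp(7^(1/3)*a) + (C1*sin(sqrt(3)*7^(1/3)*a/2) + C2*cos(sqrt(3)*7^(1/3)*a/2))*exp(-7^(1/3)*a/2)


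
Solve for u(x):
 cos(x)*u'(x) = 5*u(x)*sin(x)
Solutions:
 u(x) = C1/cos(x)^5


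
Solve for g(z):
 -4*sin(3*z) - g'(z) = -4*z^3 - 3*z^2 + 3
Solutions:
 g(z) = C1 + z^4 + z^3 - 3*z + 4*cos(3*z)/3


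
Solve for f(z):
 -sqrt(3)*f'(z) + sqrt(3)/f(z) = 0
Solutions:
 f(z) = -sqrt(C1 + 2*z)
 f(z) = sqrt(C1 + 2*z)


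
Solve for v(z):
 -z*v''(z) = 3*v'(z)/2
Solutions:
 v(z) = C1 + C2/sqrt(z)


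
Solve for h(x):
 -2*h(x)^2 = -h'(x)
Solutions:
 h(x) = -1/(C1 + 2*x)


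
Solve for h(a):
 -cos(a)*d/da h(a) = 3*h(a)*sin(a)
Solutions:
 h(a) = C1*cos(a)^3


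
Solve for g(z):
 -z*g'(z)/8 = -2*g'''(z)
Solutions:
 g(z) = C1 + Integral(C2*airyai(2^(2/3)*z/4) + C3*airybi(2^(2/3)*z/4), z)


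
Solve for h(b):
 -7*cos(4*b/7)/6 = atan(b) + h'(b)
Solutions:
 h(b) = C1 - b*atan(b) + log(b^2 + 1)/2 - 49*sin(4*b/7)/24


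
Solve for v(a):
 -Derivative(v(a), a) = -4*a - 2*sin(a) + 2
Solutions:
 v(a) = C1 + 2*a^2 - 2*a - 2*cos(a)


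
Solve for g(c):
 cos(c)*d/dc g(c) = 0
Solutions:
 g(c) = C1


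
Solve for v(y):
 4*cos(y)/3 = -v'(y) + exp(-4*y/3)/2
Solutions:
 v(y) = C1 - 4*sin(y)/3 - 3*exp(-4*y/3)/8


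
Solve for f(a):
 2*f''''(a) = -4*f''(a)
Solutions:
 f(a) = C1 + C2*a + C3*sin(sqrt(2)*a) + C4*cos(sqrt(2)*a)


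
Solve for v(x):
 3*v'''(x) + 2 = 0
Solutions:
 v(x) = C1 + C2*x + C3*x^2 - x^3/9


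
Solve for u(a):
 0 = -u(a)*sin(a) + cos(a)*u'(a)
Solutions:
 u(a) = C1/cos(a)


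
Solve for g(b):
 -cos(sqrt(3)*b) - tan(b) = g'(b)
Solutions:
 g(b) = C1 + log(cos(b)) - sqrt(3)*sin(sqrt(3)*b)/3


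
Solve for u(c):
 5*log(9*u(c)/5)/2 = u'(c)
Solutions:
 -2*Integral(1/(log(_y) - log(5) + 2*log(3)), (_y, u(c)))/5 = C1 - c


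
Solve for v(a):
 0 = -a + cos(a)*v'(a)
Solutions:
 v(a) = C1 + Integral(a/cos(a), a)


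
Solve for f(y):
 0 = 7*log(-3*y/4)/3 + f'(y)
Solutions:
 f(y) = C1 - 7*y*log(-y)/3 + 7*y*(-log(3) + 1 + 2*log(2))/3


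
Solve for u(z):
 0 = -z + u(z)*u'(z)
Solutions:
 u(z) = -sqrt(C1 + z^2)
 u(z) = sqrt(C1 + z^2)


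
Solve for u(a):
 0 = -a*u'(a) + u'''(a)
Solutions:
 u(a) = C1 + Integral(C2*airyai(a) + C3*airybi(a), a)


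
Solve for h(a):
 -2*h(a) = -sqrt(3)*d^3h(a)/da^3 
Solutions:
 h(a) = C3*exp(2^(1/3)*3^(5/6)*a/3) + (C1*sin(6^(1/3)*a/2) + C2*cos(6^(1/3)*a/2))*exp(-2^(1/3)*3^(5/6)*a/6)


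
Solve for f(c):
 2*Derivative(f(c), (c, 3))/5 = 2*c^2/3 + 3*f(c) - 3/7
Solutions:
 f(c) = C3*exp(15^(1/3)*2^(2/3)*c/2) - 2*c^2/9 + (C1*sin(2^(2/3)*3^(5/6)*5^(1/3)*c/4) + C2*cos(2^(2/3)*3^(5/6)*5^(1/3)*c/4))*exp(-15^(1/3)*2^(2/3)*c/4) + 1/7


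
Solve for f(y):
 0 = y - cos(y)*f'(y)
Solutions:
 f(y) = C1 + Integral(y/cos(y), y)


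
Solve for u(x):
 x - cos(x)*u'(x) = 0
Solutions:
 u(x) = C1 + Integral(x/cos(x), x)


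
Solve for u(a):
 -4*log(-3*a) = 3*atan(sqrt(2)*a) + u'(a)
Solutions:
 u(a) = C1 - 4*a*log(-a) - 3*a*atan(sqrt(2)*a) - 4*a*log(3) + 4*a + 3*sqrt(2)*log(2*a^2 + 1)/4


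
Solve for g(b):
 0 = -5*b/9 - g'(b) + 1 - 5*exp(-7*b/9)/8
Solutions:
 g(b) = C1 - 5*b^2/18 + b + 45*exp(-7*b/9)/56


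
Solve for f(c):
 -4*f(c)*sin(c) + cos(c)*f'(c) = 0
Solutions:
 f(c) = C1/cos(c)^4


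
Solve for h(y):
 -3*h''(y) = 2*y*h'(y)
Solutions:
 h(y) = C1 + C2*erf(sqrt(3)*y/3)


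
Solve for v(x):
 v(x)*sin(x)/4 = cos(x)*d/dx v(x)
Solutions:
 v(x) = C1/cos(x)^(1/4)


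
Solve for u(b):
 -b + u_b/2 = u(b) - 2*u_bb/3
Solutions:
 u(b) = C1*exp(b*(-3 + sqrt(105))/8) + C2*exp(-b*(3 + sqrt(105))/8) - b - 1/2


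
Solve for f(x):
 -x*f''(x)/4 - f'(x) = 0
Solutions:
 f(x) = C1 + C2/x^3


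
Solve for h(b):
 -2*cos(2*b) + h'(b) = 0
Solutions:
 h(b) = C1 + sin(2*b)


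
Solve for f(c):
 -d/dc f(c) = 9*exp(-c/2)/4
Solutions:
 f(c) = C1 + 9*exp(-c/2)/2


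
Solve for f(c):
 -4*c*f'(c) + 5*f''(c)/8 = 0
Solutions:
 f(c) = C1 + C2*erfi(4*sqrt(5)*c/5)


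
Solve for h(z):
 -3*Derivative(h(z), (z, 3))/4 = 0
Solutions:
 h(z) = C1 + C2*z + C3*z^2


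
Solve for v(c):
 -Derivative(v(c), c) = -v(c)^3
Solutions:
 v(c) = -sqrt(2)*sqrt(-1/(C1 + c))/2
 v(c) = sqrt(2)*sqrt(-1/(C1 + c))/2


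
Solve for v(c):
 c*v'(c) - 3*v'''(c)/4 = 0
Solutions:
 v(c) = C1 + Integral(C2*airyai(6^(2/3)*c/3) + C3*airybi(6^(2/3)*c/3), c)


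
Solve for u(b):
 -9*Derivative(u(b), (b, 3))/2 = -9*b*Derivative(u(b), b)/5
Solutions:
 u(b) = C1 + Integral(C2*airyai(2^(1/3)*5^(2/3)*b/5) + C3*airybi(2^(1/3)*5^(2/3)*b/5), b)


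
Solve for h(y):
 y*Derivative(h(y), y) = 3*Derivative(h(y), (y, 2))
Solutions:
 h(y) = C1 + C2*erfi(sqrt(6)*y/6)


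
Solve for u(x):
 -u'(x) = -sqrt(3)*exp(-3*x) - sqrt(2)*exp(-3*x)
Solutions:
 u(x) = C1 - sqrt(3)*exp(-3*x)/3 - sqrt(2)*exp(-3*x)/3


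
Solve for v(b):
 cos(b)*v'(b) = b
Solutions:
 v(b) = C1 + Integral(b/cos(b), b)


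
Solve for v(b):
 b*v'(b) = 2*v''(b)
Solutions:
 v(b) = C1 + C2*erfi(b/2)


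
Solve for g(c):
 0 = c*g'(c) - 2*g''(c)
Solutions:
 g(c) = C1 + C2*erfi(c/2)


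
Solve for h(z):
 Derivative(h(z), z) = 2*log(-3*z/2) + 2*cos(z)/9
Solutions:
 h(z) = C1 + 2*z*log(-z) - 2*z - 2*z*log(2) + 2*z*log(3) + 2*sin(z)/9


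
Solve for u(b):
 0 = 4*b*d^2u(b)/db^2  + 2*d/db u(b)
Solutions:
 u(b) = C1 + C2*sqrt(b)


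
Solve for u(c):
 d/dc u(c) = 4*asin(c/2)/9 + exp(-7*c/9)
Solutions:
 u(c) = C1 + 4*c*asin(c/2)/9 + 4*sqrt(4 - c^2)/9 - 9*exp(-7*c/9)/7


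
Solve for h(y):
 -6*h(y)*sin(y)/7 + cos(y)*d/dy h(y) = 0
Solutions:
 h(y) = C1/cos(y)^(6/7)


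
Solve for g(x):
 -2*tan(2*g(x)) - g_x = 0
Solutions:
 g(x) = -asin(C1*exp(-4*x))/2 + pi/2
 g(x) = asin(C1*exp(-4*x))/2


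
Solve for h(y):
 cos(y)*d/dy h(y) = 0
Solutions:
 h(y) = C1


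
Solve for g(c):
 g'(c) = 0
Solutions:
 g(c) = C1


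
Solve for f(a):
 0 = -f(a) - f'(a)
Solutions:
 f(a) = C1*exp(-a)


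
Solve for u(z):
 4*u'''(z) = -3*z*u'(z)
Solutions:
 u(z) = C1 + Integral(C2*airyai(-6^(1/3)*z/2) + C3*airybi(-6^(1/3)*z/2), z)


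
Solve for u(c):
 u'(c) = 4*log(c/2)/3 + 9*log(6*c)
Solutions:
 u(c) = C1 + 31*c*log(c)/3 - 31*c/3 + 2*c*log(2)/3 + c*log(2519424)


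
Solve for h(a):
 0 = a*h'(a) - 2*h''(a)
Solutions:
 h(a) = C1 + C2*erfi(a/2)


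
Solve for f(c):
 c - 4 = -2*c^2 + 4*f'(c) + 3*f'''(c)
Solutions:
 f(c) = C1 + C2*sin(2*sqrt(3)*c/3) + C3*cos(2*sqrt(3)*c/3) + c^3/6 + c^2/8 - 7*c/4


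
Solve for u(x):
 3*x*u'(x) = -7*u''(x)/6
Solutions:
 u(x) = C1 + C2*erf(3*sqrt(7)*x/7)


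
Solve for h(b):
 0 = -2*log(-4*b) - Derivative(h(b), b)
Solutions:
 h(b) = C1 - 2*b*log(-b) + 2*b*(1 - 2*log(2))


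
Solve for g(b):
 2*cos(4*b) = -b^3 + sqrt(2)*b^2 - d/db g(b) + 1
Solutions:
 g(b) = C1 - b^4/4 + sqrt(2)*b^3/3 + b - sin(4*b)/2


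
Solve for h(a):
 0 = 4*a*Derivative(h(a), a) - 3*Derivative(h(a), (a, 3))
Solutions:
 h(a) = C1 + Integral(C2*airyai(6^(2/3)*a/3) + C3*airybi(6^(2/3)*a/3), a)


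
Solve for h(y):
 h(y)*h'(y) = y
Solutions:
 h(y) = -sqrt(C1 + y^2)
 h(y) = sqrt(C1 + y^2)


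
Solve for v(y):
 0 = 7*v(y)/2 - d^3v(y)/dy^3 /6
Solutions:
 v(y) = C3*exp(21^(1/3)*y) + (C1*sin(3^(5/6)*7^(1/3)*y/2) + C2*cos(3^(5/6)*7^(1/3)*y/2))*exp(-21^(1/3)*y/2)


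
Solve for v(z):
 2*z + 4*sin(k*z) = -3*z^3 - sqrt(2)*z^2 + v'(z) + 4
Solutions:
 v(z) = C1 + 3*z^4/4 + sqrt(2)*z^3/3 + z^2 - 4*z - 4*cos(k*z)/k


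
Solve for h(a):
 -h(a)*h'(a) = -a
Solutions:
 h(a) = -sqrt(C1 + a^2)
 h(a) = sqrt(C1 + a^2)


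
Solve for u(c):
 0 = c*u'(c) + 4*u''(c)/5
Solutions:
 u(c) = C1 + C2*erf(sqrt(10)*c/4)


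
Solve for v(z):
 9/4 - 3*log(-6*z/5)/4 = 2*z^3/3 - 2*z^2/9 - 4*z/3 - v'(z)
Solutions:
 v(z) = C1 + z^4/6 - 2*z^3/27 - 2*z^2/3 + 3*z*log(-z)/4 + z*(-3 - 3*log(5)/4 + 3*log(6)/4)


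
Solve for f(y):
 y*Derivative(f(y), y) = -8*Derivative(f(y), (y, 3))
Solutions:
 f(y) = C1 + Integral(C2*airyai(-y/2) + C3*airybi(-y/2), y)


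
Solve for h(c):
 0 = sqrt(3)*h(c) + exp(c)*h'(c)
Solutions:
 h(c) = C1*exp(sqrt(3)*exp(-c))


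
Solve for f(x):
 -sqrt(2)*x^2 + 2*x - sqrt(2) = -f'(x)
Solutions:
 f(x) = C1 + sqrt(2)*x^3/3 - x^2 + sqrt(2)*x


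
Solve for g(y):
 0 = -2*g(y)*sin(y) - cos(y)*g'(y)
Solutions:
 g(y) = C1*cos(y)^2


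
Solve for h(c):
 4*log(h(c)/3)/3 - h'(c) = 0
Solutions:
 3*Integral(1/(-log(_y) + log(3)), (_y, h(c)))/4 = C1 - c


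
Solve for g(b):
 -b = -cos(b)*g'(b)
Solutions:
 g(b) = C1 + Integral(b/cos(b), b)


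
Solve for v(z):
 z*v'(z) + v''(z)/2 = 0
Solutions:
 v(z) = C1 + C2*erf(z)


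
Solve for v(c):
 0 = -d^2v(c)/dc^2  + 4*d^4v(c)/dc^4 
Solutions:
 v(c) = C1 + C2*c + C3*exp(-c/2) + C4*exp(c/2)


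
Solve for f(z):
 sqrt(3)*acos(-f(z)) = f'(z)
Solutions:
 Integral(1/acos(-_y), (_y, f(z))) = C1 + sqrt(3)*z


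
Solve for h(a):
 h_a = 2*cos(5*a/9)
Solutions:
 h(a) = C1 + 18*sin(5*a/9)/5


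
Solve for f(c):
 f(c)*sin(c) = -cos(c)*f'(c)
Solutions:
 f(c) = C1*cos(c)


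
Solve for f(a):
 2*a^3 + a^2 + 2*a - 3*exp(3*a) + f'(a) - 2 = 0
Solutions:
 f(a) = C1 - a^4/2 - a^3/3 - a^2 + 2*a + exp(3*a)


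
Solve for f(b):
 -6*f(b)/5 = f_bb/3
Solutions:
 f(b) = C1*sin(3*sqrt(10)*b/5) + C2*cos(3*sqrt(10)*b/5)


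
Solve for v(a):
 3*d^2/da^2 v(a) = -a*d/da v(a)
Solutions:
 v(a) = C1 + C2*erf(sqrt(6)*a/6)


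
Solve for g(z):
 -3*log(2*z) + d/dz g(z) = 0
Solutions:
 g(z) = C1 + 3*z*log(z) - 3*z + z*log(8)


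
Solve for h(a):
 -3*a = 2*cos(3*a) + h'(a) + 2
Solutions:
 h(a) = C1 - 3*a^2/2 - 2*a - 2*sin(3*a)/3


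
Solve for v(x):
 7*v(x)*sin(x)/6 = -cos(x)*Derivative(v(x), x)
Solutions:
 v(x) = C1*cos(x)^(7/6)


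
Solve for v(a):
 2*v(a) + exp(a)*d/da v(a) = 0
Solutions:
 v(a) = C1*exp(2*exp(-a))


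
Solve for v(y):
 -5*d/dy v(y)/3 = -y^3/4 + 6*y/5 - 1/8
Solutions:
 v(y) = C1 + 3*y^4/80 - 9*y^2/25 + 3*y/40


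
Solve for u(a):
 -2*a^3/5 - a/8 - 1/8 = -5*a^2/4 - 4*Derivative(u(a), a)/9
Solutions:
 u(a) = C1 + 9*a^4/40 - 15*a^3/16 + 9*a^2/64 + 9*a/32


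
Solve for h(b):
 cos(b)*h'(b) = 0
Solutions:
 h(b) = C1


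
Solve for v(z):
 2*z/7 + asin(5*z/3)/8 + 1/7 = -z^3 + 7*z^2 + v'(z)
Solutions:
 v(z) = C1 + z^4/4 - 7*z^3/3 + z^2/7 + z*asin(5*z/3)/8 + z/7 + sqrt(9 - 25*z^2)/40


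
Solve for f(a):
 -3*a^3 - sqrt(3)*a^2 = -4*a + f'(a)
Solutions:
 f(a) = C1 - 3*a^4/4 - sqrt(3)*a^3/3 + 2*a^2


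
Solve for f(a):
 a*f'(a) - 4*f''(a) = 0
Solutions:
 f(a) = C1 + C2*erfi(sqrt(2)*a/4)


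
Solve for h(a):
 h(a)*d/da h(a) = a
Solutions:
 h(a) = -sqrt(C1 + a^2)
 h(a) = sqrt(C1 + a^2)


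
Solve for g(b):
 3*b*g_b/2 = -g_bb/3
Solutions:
 g(b) = C1 + C2*erf(3*b/2)


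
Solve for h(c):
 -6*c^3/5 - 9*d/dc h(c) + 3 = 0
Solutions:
 h(c) = C1 - c^4/30 + c/3


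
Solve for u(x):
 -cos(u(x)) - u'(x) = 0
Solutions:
 u(x) = pi - asin((C1 + exp(2*x))/(C1 - exp(2*x)))
 u(x) = asin((C1 + exp(2*x))/(C1 - exp(2*x)))


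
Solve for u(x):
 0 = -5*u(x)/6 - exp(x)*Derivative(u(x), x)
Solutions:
 u(x) = C1*exp(5*exp(-x)/6)


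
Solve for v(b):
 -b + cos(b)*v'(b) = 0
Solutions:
 v(b) = C1 + Integral(b/cos(b), b)


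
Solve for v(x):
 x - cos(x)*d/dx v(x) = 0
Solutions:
 v(x) = C1 + Integral(x/cos(x), x)


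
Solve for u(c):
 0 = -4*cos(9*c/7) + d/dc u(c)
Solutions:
 u(c) = C1 + 28*sin(9*c/7)/9


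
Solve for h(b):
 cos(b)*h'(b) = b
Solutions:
 h(b) = C1 + Integral(b/cos(b), b)


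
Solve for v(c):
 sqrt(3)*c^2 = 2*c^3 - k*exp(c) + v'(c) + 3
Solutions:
 v(c) = C1 - c^4/2 + sqrt(3)*c^3/3 - 3*c + k*exp(c)


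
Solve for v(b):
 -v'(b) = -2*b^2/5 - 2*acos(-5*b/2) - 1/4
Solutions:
 v(b) = C1 + 2*b^3/15 + 2*b*acos(-5*b/2) + b/4 + 2*sqrt(4 - 25*b^2)/5


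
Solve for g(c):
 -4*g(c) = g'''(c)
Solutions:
 g(c) = C3*exp(-2^(2/3)*c) + (C1*sin(2^(2/3)*sqrt(3)*c/2) + C2*cos(2^(2/3)*sqrt(3)*c/2))*exp(2^(2/3)*c/2)


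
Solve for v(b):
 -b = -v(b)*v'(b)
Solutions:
 v(b) = -sqrt(C1 + b^2)
 v(b) = sqrt(C1 + b^2)


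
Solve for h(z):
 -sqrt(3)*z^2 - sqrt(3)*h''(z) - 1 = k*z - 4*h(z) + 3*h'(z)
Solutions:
 h(z) = C1*exp(sqrt(3)*z*(-3 + sqrt(9 + 16*sqrt(3)))/6) + C2*exp(-sqrt(3)*z*(3 + sqrt(9 + 16*sqrt(3)))/6) + k*z/4 + 3*k/16 + sqrt(3)*z^2/4 + 3*sqrt(3)*z/8 + 9*sqrt(3)/32 + 5/8


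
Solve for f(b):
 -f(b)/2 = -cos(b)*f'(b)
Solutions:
 f(b) = C1*(sin(b) + 1)^(1/4)/(sin(b) - 1)^(1/4)


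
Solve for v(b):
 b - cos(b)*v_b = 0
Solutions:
 v(b) = C1 + Integral(b/cos(b), b)


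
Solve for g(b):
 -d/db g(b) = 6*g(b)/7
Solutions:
 g(b) = C1*exp(-6*b/7)


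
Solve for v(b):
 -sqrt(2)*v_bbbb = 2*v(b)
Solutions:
 v(b) = (C1*sin(2^(5/8)*b/2) + C2*cos(2^(5/8)*b/2))*exp(-2^(5/8)*b/2) + (C3*sin(2^(5/8)*b/2) + C4*cos(2^(5/8)*b/2))*exp(2^(5/8)*b/2)


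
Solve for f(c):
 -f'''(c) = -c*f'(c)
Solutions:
 f(c) = C1 + Integral(C2*airyai(c) + C3*airybi(c), c)


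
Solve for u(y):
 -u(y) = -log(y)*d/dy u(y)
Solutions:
 u(y) = C1*exp(li(y))


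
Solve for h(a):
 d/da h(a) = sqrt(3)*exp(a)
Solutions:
 h(a) = C1 + sqrt(3)*exp(a)


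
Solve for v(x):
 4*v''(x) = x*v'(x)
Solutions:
 v(x) = C1 + C2*erfi(sqrt(2)*x/4)


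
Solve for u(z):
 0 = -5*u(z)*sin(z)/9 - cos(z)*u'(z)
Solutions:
 u(z) = C1*cos(z)^(5/9)


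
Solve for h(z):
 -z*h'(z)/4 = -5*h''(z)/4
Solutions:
 h(z) = C1 + C2*erfi(sqrt(10)*z/10)


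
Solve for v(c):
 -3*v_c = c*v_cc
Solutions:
 v(c) = C1 + C2/c^2


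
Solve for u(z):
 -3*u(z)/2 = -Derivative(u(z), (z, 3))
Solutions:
 u(z) = C3*exp(2^(2/3)*3^(1/3)*z/2) + (C1*sin(2^(2/3)*3^(5/6)*z/4) + C2*cos(2^(2/3)*3^(5/6)*z/4))*exp(-2^(2/3)*3^(1/3)*z/4)


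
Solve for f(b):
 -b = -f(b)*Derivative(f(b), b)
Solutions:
 f(b) = -sqrt(C1 + b^2)
 f(b) = sqrt(C1 + b^2)


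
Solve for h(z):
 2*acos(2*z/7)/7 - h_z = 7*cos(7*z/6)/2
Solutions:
 h(z) = C1 + 2*z*acos(2*z/7)/7 - sqrt(49 - 4*z^2)/7 - 3*sin(7*z/6)


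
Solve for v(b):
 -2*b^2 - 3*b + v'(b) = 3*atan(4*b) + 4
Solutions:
 v(b) = C1 + 2*b^3/3 + 3*b^2/2 + 3*b*atan(4*b) + 4*b - 3*log(16*b^2 + 1)/8


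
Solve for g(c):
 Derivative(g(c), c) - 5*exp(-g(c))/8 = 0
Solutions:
 g(c) = log(C1 + 5*c/8)


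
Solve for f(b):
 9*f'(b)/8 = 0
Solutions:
 f(b) = C1


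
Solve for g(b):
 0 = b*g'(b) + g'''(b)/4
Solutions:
 g(b) = C1 + Integral(C2*airyai(-2^(2/3)*b) + C3*airybi(-2^(2/3)*b), b)


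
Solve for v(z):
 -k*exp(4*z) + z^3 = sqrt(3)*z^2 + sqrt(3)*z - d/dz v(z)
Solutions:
 v(z) = C1 + k*exp(4*z)/4 - z^4/4 + sqrt(3)*z^3/3 + sqrt(3)*z^2/2


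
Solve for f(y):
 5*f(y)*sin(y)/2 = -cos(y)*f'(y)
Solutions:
 f(y) = C1*cos(y)^(5/2)


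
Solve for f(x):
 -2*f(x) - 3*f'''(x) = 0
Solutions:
 f(x) = C3*exp(-2^(1/3)*3^(2/3)*x/3) + (C1*sin(2^(1/3)*3^(1/6)*x/2) + C2*cos(2^(1/3)*3^(1/6)*x/2))*exp(2^(1/3)*3^(2/3)*x/6)


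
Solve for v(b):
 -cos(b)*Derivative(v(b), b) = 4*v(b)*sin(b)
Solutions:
 v(b) = C1*cos(b)^4


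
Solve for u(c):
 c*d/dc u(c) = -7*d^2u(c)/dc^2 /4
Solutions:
 u(c) = C1 + C2*erf(sqrt(14)*c/7)


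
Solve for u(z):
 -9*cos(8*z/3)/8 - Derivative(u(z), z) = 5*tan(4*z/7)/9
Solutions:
 u(z) = C1 + 35*log(cos(4*z/7))/36 - 27*sin(8*z/3)/64


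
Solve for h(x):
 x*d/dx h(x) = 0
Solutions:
 h(x) = C1


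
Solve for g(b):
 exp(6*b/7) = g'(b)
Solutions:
 g(b) = C1 + 7*exp(6*b/7)/6


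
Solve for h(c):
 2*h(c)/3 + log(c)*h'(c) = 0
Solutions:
 h(c) = C1*exp(-2*li(c)/3)


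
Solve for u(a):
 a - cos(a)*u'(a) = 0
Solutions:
 u(a) = C1 + Integral(a/cos(a), a)


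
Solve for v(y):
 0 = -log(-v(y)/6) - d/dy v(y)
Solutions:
 Integral(1/(log(-_y) - log(6)), (_y, v(y))) = C1 - y


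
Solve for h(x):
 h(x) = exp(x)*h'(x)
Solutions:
 h(x) = C1*exp(-exp(-x))


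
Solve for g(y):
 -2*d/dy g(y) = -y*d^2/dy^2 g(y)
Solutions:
 g(y) = C1 + C2*y^3


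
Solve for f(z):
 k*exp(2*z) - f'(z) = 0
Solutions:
 f(z) = C1 + k*exp(2*z)/2


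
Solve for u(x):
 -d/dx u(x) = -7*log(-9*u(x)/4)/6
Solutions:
 -6*Integral(1/(log(-_y) - 2*log(2) + 2*log(3)), (_y, u(x)))/7 = C1 - x


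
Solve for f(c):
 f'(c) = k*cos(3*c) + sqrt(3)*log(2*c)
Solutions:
 f(c) = C1 + sqrt(3)*c*(log(c) - 1) + sqrt(3)*c*log(2) + k*sin(3*c)/3


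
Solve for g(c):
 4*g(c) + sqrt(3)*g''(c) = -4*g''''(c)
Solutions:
 g(c) = (C1*sin(c*cos(atan(sqrt(183)/3)/2)) + C2*cos(c*cos(atan(sqrt(183)/3)/2)))*exp(-c*sin(atan(sqrt(183)/3)/2)) + (C3*sin(c*cos(atan(sqrt(183)/3)/2)) + C4*cos(c*cos(atan(sqrt(183)/3)/2)))*exp(c*sin(atan(sqrt(183)/3)/2))


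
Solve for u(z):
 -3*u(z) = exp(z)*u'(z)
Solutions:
 u(z) = C1*exp(3*exp(-z))


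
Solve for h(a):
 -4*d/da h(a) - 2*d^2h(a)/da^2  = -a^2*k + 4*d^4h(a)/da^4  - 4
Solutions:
 h(a) = C1 + C2*exp(-6^(1/3)*a*(-(18 + sqrt(330))^(1/3) + 6^(1/3)/(18 + sqrt(330))^(1/3))/12)*sin(2^(1/3)*3^(1/6)*a*(3*2^(1/3)/(18 + sqrt(330))^(1/3) + 3^(2/3)*(18 + sqrt(330))^(1/3))/12) + C3*exp(-6^(1/3)*a*(-(18 + sqrt(330))^(1/3) + 6^(1/3)/(18 + sqrt(330))^(1/3))/12)*cos(2^(1/3)*3^(1/6)*a*(3*2^(1/3)/(18 + sqrt(330))^(1/3) + 3^(2/3)*(18 + sqrt(330))^(1/3))/12) + C4*exp(6^(1/3)*a*(-(18 + sqrt(330))^(1/3) + 6^(1/3)/(18 + sqrt(330))^(1/3))/6) + a^3*k/12 - a^2*k/8 + a*k/8 + a


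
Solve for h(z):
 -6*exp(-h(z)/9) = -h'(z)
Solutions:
 h(z) = 9*log(C1 + 2*z/3)


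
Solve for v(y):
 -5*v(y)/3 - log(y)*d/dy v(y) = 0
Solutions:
 v(y) = C1*exp(-5*li(y)/3)


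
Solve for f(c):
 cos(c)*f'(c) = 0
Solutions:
 f(c) = C1


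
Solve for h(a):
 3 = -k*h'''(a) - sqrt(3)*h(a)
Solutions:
 h(a) = C1*exp(3^(1/6)*a*(-1/k)^(1/3)) + C2*exp(a*(-1/k)^(1/3)*(-3^(1/6) + 3^(2/3)*I)/2) + C3*exp(-a*(-1/k)^(1/3)*(3^(1/6) + 3^(2/3)*I)/2) - sqrt(3)


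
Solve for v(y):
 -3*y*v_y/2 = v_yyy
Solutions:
 v(y) = C1 + Integral(C2*airyai(-2^(2/3)*3^(1/3)*y/2) + C3*airybi(-2^(2/3)*3^(1/3)*y/2), y)


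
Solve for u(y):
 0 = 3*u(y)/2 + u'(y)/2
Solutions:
 u(y) = C1*exp(-3*y)


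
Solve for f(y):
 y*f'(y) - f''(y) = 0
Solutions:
 f(y) = C1 + C2*erfi(sqrt(2)*y/2)


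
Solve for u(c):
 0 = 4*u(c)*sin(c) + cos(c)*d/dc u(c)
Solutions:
 u(c) = C1*cos(c)^4


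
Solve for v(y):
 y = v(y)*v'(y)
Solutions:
 v(y) = -sqrt(C1 + y^2)
 v(y) = sqrt(C1 + y^2)


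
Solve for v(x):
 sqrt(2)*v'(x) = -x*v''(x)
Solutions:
 v(x) = C1 + C2*x^(1 - sqrt(2))


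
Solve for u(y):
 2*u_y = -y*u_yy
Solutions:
 u(y) = C1 + C2/y


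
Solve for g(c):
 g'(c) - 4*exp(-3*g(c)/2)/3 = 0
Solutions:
 g(c) = 2*log(C1 + 2*c)/3
 g(c) = 2*log((-1 - sqrt(3)*I)*(C1 + 2*c)^(1/3)/2)
 g(c) = 2*log((-1 + sqrt(3)*I)*(C1 + 2*c)^(1/3)/2)


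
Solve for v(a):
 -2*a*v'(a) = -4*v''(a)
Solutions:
 v(a) = C1 + C2*erfi(a/2)


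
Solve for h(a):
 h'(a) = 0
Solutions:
 h(a) = C1


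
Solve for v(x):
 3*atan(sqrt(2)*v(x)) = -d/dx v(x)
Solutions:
 Integral(1/atan(sqrt(2)*_y), (_y, v(x))) = C1 - 3*x


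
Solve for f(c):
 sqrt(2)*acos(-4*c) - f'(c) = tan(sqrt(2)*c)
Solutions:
 f(c) = C1 + sqrt(2)*(c*acos(-4*c) + sqrt(1 - 16*c^2)/4) + sqrt(2)*log(cos(sqrt(2)*c))/2


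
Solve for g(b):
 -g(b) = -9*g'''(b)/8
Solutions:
 g(b) = C3*exp(2*3^(1/3)*b/3) + (C1*sin(3^(5/6)*b/3) + C2*cos(3^(5/6)*b/3))*exp(-3^(1/3)*b/3)


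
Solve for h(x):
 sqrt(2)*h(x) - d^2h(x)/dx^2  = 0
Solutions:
 h(x) = C1*exp(-2^(1/4)*x) + C2*exp(2^(1/4)*x)


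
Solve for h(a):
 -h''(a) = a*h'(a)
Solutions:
 h(a) = C1 + C2*erf(sqrt(2)*a/2)


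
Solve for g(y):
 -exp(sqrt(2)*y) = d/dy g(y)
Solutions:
 g(y) = C1 - sqrt(2)*exp(sqrt(2)*y)/2


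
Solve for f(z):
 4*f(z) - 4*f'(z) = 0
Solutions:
 f(z) = C1*exp(z)


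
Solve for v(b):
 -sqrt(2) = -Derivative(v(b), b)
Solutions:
 v(b) = C1 + sqrt(2)*b


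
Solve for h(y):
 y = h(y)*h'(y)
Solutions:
 h(y) = -sqrt(C1 + y^2)
 h(y) = sqrt(C1 + y^2)


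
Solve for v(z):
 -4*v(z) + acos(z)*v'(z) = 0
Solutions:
 v(z) = C1*exp(4*Integral(1/acos(z), z))


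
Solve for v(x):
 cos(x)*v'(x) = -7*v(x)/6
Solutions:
 v(x) = C1*(sin(x) - 1)^(7/12)/(sin(x) + 1)^(7/12)


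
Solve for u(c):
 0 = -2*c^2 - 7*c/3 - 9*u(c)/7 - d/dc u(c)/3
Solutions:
 u(c) = C1*exp(-27*c/7) - 14*c^2/9 - 245*c/243 + 1715/6561


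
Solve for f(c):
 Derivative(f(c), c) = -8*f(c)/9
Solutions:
 f(c) = C1*exp(-8*c/9)


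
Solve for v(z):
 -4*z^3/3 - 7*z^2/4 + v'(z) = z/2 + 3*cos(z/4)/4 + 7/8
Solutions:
 v(z) = C1 + z^4/3 + 7*z^3/12 + z^2/4 + 7*z/8 + 3*sin(z/4)


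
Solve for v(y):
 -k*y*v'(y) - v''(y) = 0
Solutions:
 v(y) = Piecewise((-sqrt(2)*sqrt(pi)*C1*erf(sqrt(2)*sqrt(k)*y/2)/(2*sqrt(k)) - C2, (k > 0) | (k < 0)), (-C1*y - C2, True))


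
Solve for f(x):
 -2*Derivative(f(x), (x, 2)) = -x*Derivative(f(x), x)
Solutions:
 f(x) = C1 + C2*erfi(x/2)


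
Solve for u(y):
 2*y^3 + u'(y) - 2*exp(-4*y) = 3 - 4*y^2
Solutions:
 u(y) = C1 - y^4/2 - 4*y^3/3 + 3*y - exp(-4*y)/2


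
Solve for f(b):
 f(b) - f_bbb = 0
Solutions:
 f(b) = C3*exp(b) + (C1*sin(sqrt(3)*b/2) + C2*cos(sqrt(3)*b/2))*exp(-b/2)


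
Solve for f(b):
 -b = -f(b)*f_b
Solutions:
 f(b) = -sqrt(C1 + b^2)
 f(b) = sqrt(C1 + b^2)


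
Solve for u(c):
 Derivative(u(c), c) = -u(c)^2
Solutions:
 u(c) = 1/(C1 + c)


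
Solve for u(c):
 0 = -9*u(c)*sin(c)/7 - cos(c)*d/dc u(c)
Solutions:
 u(c) = C1*cos(c)^(9/7)


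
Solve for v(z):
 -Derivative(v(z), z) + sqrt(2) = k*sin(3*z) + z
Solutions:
 v(z) = C1 + k*cos(3*z)/3 - z^2/2 + sqrt(2)*z


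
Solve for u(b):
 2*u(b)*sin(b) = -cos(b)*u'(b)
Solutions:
 u(b) = C1*cos(b)^2


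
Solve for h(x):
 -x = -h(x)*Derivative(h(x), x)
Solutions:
 h(x) = -sqrt(C1 + x^2)
 h(x) = sqrt(C1 + x^2)


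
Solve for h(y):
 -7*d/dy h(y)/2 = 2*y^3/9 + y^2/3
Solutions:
 h(y) = C1 - y^4/63 - 2*y^3/63


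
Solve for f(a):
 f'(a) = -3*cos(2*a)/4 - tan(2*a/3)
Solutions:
 f(a) = C1 + 3*log(cos(2*a/3))/2 - 3*sin(2*a)/8


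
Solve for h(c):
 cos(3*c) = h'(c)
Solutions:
 h(c) = C1 + sin(3*c)/3


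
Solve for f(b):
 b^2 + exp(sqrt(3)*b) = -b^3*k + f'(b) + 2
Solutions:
 f(b) = C1 + b^4*k/4 + b^3/3 - 2*b + sqrt(3)*exp(sqrt(3)*b)/3


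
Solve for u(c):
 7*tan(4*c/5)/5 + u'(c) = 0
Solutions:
 u(c) = C1 + 7*log(cos(4*c/5))/4


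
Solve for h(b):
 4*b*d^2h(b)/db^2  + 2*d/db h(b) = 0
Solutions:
 h(b) = C1 + C2*sqrt(b)


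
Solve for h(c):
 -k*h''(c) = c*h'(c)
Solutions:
 h(c) = C1 + C2*sqrt(k)*erf(sqrt(2)*c*sqrt(1/k)/2)


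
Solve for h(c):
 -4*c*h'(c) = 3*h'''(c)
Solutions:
 h(c) = C1 + Integral(C2*airyai(-6^(2/3)*c/3) + C3*airybi(-6^(2/3)*c/3), c)


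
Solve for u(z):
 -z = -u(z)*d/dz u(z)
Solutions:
 u(z) = -sqrt(C1 + z^2)
 u(z) = sqrt(C1 + z^2)


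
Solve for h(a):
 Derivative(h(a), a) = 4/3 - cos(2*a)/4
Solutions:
 h(a) = C1 + 4*a/3 - sin(2*a)/8


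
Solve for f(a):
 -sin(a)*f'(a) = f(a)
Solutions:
 f(a) = C1*sqrt(cos(a) + 1)/sqrt(cos(a) - 1)


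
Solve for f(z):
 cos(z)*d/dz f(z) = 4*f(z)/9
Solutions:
 f(z) = C1*(sin(z) + 1)^(2/9)/(sin(z) - 1)^(2/9)


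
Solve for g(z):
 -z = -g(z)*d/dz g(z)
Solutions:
 g(z) = -sqrt(C1 + z^2)
 g(z) = sqrt(C1 + z^2)


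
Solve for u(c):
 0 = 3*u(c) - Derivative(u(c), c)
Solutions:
 u(c) = C1*exp(3*c)


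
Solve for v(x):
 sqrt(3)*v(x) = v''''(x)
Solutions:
 v(x) = C1*exp(-3^(1/8)*x) + C2*exp(3^(1/8)*x) + C3*sin(3^(1/8)*x) + C4*cos(3^(1/8)*x)


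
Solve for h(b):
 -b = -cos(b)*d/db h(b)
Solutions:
 h(b) = C1 + Integral(b/cos(b), b)


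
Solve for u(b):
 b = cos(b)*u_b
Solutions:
 u(b) = C1 + Integral(b/cos(b), b)


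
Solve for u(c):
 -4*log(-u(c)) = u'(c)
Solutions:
 -li(-u(c)) = C1 - 4*c


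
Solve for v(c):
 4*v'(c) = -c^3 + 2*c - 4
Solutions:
 v(c) = C1 - c^4/16 + c^2/4 - c


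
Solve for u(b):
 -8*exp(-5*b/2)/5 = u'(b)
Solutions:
 u(b) = C1 + 16*exp(-5*b/2)/25


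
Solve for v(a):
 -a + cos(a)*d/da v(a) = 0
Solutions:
 v(a) = C1 + Integral(a/cos(a), a)


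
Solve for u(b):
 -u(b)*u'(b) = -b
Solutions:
 u(b) = -sqrt(C1 + b^2)
 u(b) = sqrt(C1 + b^2)


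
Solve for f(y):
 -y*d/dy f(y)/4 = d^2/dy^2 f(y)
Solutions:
 f(y) = C1 + C2*erf(sqrt(2)*y/4)


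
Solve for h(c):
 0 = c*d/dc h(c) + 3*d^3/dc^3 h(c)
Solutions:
 h(c) = C1 + Integral(C2*airyai(-3^(2/3)*c/3) + C3*airybi(-3^(2/3)*c/3), c)


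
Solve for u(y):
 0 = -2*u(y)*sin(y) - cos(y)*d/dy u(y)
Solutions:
 u(y) = C1*cos(y)^2


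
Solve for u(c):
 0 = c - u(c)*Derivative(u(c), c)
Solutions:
 u(c) = -sqrt(C1 + c^2)
 u(c) = sqrt(C1 + c^2)


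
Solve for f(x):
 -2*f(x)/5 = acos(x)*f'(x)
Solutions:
 f(x) = C1*exp(-2*Integral(1/acos(x), x)/5)


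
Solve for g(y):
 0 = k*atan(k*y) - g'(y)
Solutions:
 g(y) = C1 + k*Piecewise((y*atan(k*y) - log(k^2*y^2 + 1)/(2*k), Ne(k, 0)), (0, True))


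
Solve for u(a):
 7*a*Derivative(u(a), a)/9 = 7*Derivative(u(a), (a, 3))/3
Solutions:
 u(a) = C1 + Integral(C2*airyai(3^(2/3)*a/3) + C3*airybi(3^(2/3)*a/3), a)


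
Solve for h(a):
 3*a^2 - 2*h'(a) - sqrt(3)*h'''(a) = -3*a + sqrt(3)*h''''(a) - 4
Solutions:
 h(a) = C1 + C2*exp(a*(-2 + (1 + 9*sqrt(3) + sqrt(-1 + (1 + 9*sqrt(3))^2))^(-1/3) + (1 + 9*sqrt(3) + sqrt(-1 + (1 + 9*sqrt(3))^2))^(1/3))/6)*sin(sqrt(3)*a*(-(1 + 9*sqrt(3) + sqrt(-1 + (1 + 9*sqrt(3))^2))^(1/3) + (1 + 9*sqrt(3) + sqrt(-1 + (1 + 9*sqrt(3))^2))^(-1/3))/6) + C3*exp(a*(-2 + (1 + 9*sqrt(3) + sqrt(-1 + (1 + 9*sqrt(3))^2))^(-1/3) + (1 + 9*sqrt(3) + sqrt(-1 + (1 + 9*sqrt(3))^2))^(1/3))/6)*cos(sqrt(3)*a*(-(1 + 9*sqrt(3) + sqrt(-1 + (1 + 9*sqrt(3))^2))^(1/3) + (1 + 9*sqrt(3) + sqrt(-1 + (1 + 9*sqrt(3))^2))^(-1/3))/6) + C4*exp(-a*((1 + 9*sqrt(3) + sqrt(-1 + (1 + 9*sqrt(3))^2))^(-1/3) + 1 + (1 + 9*sqrt(3) + sqrt(-1 + (1 + 9*sqrt(3))^2))^(1/3))/3) + a^3/2 + 3*a^2/4 - 3*sqrt(3)*a/2 + 2*a


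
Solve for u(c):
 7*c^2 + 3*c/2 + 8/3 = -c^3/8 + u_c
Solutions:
 u(c) = C1 + c^4/32 + 7*c^3/3 + 3*c^2/4 + 8*c/3


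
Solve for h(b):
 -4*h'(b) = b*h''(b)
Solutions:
 h(b) = C1 + C2/b^3


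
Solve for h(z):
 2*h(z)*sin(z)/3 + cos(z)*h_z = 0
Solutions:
 h(z) = C1*cos(z)^(2/3)


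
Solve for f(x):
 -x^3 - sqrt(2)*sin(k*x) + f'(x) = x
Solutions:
 f(x) = C1 + x^4/4 + x^2/2 - sqrt(2)*cos(k*x)/k


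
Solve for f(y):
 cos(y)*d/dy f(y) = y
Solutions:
 f(y) = C1 + Integral(y/cos(y), y)


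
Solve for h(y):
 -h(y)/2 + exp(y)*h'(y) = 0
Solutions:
 h(y) = C1*exp(-exp(-y)/2)


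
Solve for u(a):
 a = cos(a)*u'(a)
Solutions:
 u(a) = C1 + Integral(a/cos(a), a)


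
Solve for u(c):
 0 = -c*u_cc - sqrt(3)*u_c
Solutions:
 u(c) = C1 + C2*c^(1 - sqrt(3))


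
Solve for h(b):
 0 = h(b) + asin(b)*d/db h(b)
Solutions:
 h(b) = C1*exp(-Integral(1/asin(b), b))


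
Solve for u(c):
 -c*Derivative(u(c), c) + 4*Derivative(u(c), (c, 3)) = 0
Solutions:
 u(c) = C1 + Integral(C2*airyai(2^(1/3)*c/2) + C3*airybi(2^(1/3)*c/2), c)


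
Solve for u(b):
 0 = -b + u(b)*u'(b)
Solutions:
 u(b) = -sqrt(C1 + b^2)
 u(b) = sqrt(C1 + b^2)


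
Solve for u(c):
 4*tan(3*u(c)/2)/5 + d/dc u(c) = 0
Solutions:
 u(c) = -2*asin(C1*exp(-6*c/5))/3 + 2*pi/3
 u(c) = 2*asin(C1*exp(-6*c/5))/3


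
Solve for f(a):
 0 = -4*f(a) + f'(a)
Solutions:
 f(a) = C1*exp(4*a)


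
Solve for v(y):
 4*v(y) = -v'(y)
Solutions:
 v(y) = C1*exp(-4*y)


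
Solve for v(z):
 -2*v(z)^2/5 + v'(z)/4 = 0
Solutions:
 v(z) = -5/(C1 + 8*z)


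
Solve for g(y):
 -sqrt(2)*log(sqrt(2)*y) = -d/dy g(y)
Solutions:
 g(y) = C1 + sqrt(2)*y*log(y) - sqrt(2)*y + sqrt(2)*y*log(2)/2


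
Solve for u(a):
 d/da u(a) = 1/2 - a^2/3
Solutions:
 u(a) = C1 - a^3/9 + a/2


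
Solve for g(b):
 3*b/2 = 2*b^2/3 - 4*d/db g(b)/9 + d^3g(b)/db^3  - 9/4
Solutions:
 g(b) = C1 + C2*exp(-2*b/3) + C3*exp(2*b/3) + b^3/2 - 27*b^2/16 + 27*b/16


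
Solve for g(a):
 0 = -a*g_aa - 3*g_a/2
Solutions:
 g(a) = C1 + C2/sqrt(a)


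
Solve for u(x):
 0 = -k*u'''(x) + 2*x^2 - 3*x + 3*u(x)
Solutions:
 u(x) = C1*exp(3^(1/3)*x*(1/k)^(1/3)) + C2*exp(x*(-3^(1/3) + 3^(5/6)*I)*(1/k)^(1/3)/2) + C3*exp(-x*(3^(1/3) + 3^(5/6)*I)*(1/k)^(1/3)/2) - 2*x^2/3 + x


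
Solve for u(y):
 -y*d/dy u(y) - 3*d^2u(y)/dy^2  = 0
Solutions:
 u(y) = C1 + C2*erf(sqrt(6)*y/6)


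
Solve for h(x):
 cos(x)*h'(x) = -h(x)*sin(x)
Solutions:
 h(x) = C1*cos(x)


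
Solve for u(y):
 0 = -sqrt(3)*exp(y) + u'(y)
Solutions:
 u(y) = C1 + sqrt(3)*exp(y)


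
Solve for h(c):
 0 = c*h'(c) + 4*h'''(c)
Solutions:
 h(c) = C1 + Integral(C2*airyai(-2^(1/3)*c/2) + C3*airybi(-2^(1/3)*c/2), c)


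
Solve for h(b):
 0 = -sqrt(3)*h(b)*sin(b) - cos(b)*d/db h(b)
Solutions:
 h(b) = C1*cos(b)^(sqrt(3))


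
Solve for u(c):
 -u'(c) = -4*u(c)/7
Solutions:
 u(c) = C1*exp(4*c/7)


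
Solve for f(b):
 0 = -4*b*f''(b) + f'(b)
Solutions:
 f(b) = C1 + C2*b^(5/4)


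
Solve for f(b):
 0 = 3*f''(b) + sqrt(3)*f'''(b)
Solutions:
 f(b) = C1 + C2*b + C3*exp(-sqrt(3)*b)


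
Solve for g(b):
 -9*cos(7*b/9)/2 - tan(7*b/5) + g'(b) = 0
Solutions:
 g(b) = C1 - 5*log(cos(7*b/5))/7 + 81*sin(7*b/9)/14


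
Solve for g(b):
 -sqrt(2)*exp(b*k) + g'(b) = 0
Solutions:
 g(b) = C1 + sqrt(2)*exp(b*k)/k


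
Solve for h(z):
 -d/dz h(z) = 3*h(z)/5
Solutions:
 h(z) = C1*exp(-3*z/5)


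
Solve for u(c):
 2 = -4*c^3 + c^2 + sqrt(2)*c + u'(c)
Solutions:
 u(c) = C1 + c^4 - c^3/3 - sqrt(2)*c^2/2 + 2*c


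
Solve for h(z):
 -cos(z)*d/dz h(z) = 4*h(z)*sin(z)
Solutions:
 h(z) = C1*cos(z)^4


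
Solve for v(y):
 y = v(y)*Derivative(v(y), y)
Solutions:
 v(y) = -sqrt(C1 + y^2)
 v(y) = sqrt(C1 + y^2)


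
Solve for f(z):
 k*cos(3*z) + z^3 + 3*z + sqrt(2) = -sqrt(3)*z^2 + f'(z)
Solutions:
 f(z) = C1 + k*sin(3*z)/3 + z^4/4 + sqrt(3)*z^3/3 + 3*z^2/2 + sqrt(2)*z


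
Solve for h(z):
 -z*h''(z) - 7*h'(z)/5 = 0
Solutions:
 h(z) = C1 + C2/z^(2/5)


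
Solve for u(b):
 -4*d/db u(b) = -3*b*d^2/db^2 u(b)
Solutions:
 u(b) = C1 + C2*b^(7/3)


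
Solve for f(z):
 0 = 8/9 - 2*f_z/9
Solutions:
 f(z) = C1 + 4*z


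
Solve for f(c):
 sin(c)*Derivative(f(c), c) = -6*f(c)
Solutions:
 f(c) = C1*(cos(c)^3 + 3*cos(c)^2 + 3*cos(c) + 1)/(cos(c)^3 - 3*cos(c)^2 + 3*cos(c) - 1)


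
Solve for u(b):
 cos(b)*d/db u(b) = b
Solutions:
 u(b) = C1 + Integral(b/cos(b), b)


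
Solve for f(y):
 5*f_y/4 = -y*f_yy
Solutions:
 f(y) = C1 + C2/y^(1/4)


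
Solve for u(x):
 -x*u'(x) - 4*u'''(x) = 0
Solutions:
 u(x) = C1 + Integral(C2*airyai(-2^(1/3)*x/2) + C3*airybi(-2^(1/3)*x/2), x)


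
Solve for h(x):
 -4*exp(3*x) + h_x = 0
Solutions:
 h(x) = C1 + 4*exp(3*x)/3


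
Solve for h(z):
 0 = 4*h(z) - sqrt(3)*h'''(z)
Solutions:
 h(z) = C3*exp(2^(2/3)*3^(5/6)*z/3) + (C1*sin(2^(2/3)*3^(1/3)*z/2) + C2*cos(2^(2/3)*3^(1/3)*z/2))*exp(-2^(2/3)*3^(5/6)*z/6)


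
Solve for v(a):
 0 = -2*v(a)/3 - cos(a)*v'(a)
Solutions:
 v(a) = C1*(sin(a) - 1)^(1/3)/(sin(a) + 1)^(1/3)


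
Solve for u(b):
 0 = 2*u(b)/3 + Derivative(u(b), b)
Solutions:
 u(b) = C1*exp(-2*b/3)


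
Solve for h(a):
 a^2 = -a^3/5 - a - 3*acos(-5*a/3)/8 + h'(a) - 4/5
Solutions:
 h(a) = C1 + a^4/20 + a^3/3 + a^2/2 + 3*a*acos(-5*a/3)/8 + 4*a/5 + 3*sqrt(9 - 25*a^2)/40


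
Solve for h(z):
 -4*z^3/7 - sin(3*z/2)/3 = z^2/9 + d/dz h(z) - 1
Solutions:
 h(z) = C1 - z^4/7 - z^3/27 + z + 2*cos(3*z/2)/9


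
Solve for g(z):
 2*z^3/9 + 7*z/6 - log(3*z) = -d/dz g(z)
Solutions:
 g(z) = C1 - z^4/18 - 7*z^2/12 + z*log(z) - z + z*log(3)


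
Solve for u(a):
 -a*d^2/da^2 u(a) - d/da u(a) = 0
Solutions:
 u(a) = C1 + C2*log(a)


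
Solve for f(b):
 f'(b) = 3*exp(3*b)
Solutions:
 f(b) = C1 + exp(3*b)


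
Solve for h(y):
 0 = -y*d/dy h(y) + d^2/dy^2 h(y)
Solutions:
 h(y) = C1 + C2*erfi(sqrt(2)*y/2)


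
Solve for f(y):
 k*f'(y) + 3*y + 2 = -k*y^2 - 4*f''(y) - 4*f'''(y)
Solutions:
 f(y) = C1 + C2*exp(y*(sqrt(1 - k) - 1)/2) + C3*exp(-y*(sqrt(1 - k) + 1)/2) - y^3/3 + 5*y^2/(2*k) + 6*y/k - 20*y/k^2


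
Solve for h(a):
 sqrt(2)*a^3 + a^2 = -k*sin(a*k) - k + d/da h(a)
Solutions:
 h(a) = C1 + sqrt(2)*a^4/4 + a^3/3 + a*k - cos(a*k)


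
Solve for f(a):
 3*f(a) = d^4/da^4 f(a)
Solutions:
 f(a) = C1*exp(-3^(1/4)*a) + C2*exp(3^(1/4)*a) + C3*sin(3^(1/4)*a) + C4*cos(3^(1/4)*a)


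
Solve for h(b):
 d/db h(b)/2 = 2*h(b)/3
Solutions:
 h(b) = C1*exp(4*b/3)


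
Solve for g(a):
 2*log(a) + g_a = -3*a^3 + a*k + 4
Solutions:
 g(a) = C1 - 3*a^4/4 + a^2*k/2 - 2*a*log(a) + 6*a


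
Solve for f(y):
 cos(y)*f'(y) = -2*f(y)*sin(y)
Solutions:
 f(y) = C1*cos(y)^2


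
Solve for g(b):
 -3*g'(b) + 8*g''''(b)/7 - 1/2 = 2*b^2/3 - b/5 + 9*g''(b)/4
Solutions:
 g(b) = C1 + C2*exp(-42^(1/3)*b*(42^(1/3)/(sqrt(214) + 16)^(1/3) + (sqrt(214) + 16)^(1/3))/16)*sin(14^(1/3)*3^(1/6)*b*(-3^(2/3)*(sqrt(214) + 16)^(1/3) + 3*14^(1/3)/(sqrt(214) + 16)^(1/3))/16) + C3*exp(-42^(1/3)*b*(42^(1/3)/(sqrt(214) + 16)^(1/3) + (sqrt(214) + 16)^(1/3))/16)*cos(14^(1/3)*3^(1/6)*b*(-3^(2/3)*(sqrt(214) + 16)^(1/3) + 3*14^(1/3)/(sqrt(214) + 16)^(1/3))/16) + C4*exp(42^(1/3)*b*(42^(1/3)/(sqrt(214) + 16)^(1/3) + (sqrt(214) + 16)^(1/3))/8) - 2*b^3/27 + b^2/5 - 7*b/15
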